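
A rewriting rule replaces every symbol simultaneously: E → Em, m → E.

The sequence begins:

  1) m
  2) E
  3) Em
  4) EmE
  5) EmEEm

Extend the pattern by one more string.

EmEEmEmE

Rewriting each symbol of EmEEm: E→Em, m→E, E→Em, E→Em, m→E, which concatenates to Em E Em Em E.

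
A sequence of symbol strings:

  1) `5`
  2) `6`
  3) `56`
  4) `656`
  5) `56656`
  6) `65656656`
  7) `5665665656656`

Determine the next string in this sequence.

This is a Fibonacci-style word recurrence s(k) = s(k−2)·s(k−1): e.g. 5·6 = 56.
So term 8 is 65656656·5665665656656.

656566565665665656656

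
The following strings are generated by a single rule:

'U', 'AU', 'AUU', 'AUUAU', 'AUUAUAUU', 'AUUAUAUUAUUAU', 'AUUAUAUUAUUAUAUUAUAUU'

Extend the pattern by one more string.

This is a Fibonacci-style word recurrence s(k) = s(k−1)·s(k−2): e.g. AU·U = AUU.
The next term joins AUUAUAUUAUUAUAUUAUAUU and AUUAUAUUAUUAU.

AUUAUAUUAUUAUAUUAUAUUAUUAUAUUAUUAU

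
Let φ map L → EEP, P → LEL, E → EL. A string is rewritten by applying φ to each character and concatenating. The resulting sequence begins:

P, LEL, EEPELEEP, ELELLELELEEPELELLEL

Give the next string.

Rewriting the 19 symbols of ELELLELELEEPELELLEL one by one yields EL EEP EL EEP EEP EL EEP EL EEP EL EL LEL EL EEP EL EEP EEP EL EEP; concatenated:

ELEEPELEEPEEPELEEPELEEPELELLELELEEPELEEPEEPELEEP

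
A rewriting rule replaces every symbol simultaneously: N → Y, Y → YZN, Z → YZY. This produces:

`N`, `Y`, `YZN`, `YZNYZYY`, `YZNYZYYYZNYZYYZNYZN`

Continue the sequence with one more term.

YZNYZYYYZNYZYYZNYZNYZNYZYYYZNYZYYZNYZNYZYYYZNYZYY

Replace each of the 19 characters of YZNYZYYYZNYZYYZNYZN in place — YZN YZY Y YZN YZY YZN YZN YZN YZY Y YZN YZY YZN YZN YZY Y YZN YZY Y — and concatenate.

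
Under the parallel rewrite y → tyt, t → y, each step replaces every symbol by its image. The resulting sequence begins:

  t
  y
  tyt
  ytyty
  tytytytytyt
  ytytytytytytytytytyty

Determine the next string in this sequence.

Rewriting the 21 symbols of ytytytytytytytytytyty one by one yields tyt y tyt y tyt y tyt y tyt y tyt y tyt y tyt y tyt y tyt y tyt; concatenated:

tytytytytytytytytytytytytytytytytytytytytyt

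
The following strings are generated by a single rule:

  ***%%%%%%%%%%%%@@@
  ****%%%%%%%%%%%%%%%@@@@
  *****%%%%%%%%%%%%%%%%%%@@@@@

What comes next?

Term n consists of n *'s, followed by 3n+3 %'s, followed by n @'s, where the shown terms are n = 3, 4, 5.
At n = 6 the blocks have lengths 6, 21, 6.

******%%%%%%%%%%%%%%%%%%%%%@@@@@@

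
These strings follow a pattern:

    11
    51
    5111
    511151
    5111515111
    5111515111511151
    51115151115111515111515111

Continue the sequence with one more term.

From term 3 onward, concatenate the last term with the second-to-last: 51·11 = 5111, 5111·51 = 511151, …
The next term joins 51115151115111515111515111 and 5111515111511151.

511151511151115151115151115111515111511151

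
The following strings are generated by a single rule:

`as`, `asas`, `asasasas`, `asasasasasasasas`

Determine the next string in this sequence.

Each string is two copies of the previous one concatenated.
So the next term is two copies of asasasasasasasas.

asasasasasasasasasasasasasasasas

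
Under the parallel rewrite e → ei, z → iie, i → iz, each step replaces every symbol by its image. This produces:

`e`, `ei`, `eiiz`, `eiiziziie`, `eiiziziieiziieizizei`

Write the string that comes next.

φ(eiiziziieiziieizizei) expands symbol-by-symbol to ei iz iz iie iz iie iz iz ei iz iie iz iz ei iz iie iz iie ei iz; joining the 20 pieces gives the next term.

eiiziziieiziieizizeiiziieizizeiiziieiziieeiiz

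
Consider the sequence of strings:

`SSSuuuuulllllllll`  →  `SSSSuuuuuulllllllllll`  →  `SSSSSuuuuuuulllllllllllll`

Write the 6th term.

SSSSSSSSuuuuuuuuuulllllllllllllllllll

Reading off run lengths: S runs 3, 4, 5; u runs 5, 6, 7; l runs 9, 11, 13 — each is linear in n, where the shown terms are n = 3, 4, 5.
At n = 8 the blocks have lengths 8, 10, 19.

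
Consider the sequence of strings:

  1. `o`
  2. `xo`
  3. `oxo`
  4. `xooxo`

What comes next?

From term 3 onward, concatenate the second-to-last term with the last: o·xo = oxo, xo·oxo = xooxo, …
So term 5 is oxo·xooxo.

oxoxooxo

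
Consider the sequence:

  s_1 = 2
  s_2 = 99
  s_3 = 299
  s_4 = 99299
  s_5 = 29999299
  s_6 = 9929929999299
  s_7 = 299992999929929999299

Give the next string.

From term 3 onward, concatenate the second-to-last term with the last: 2·99 = 299, 99·299 = 99299, …
So term 8 is 9929929999299·299992999929929999299.

9929929999299299992999929929999299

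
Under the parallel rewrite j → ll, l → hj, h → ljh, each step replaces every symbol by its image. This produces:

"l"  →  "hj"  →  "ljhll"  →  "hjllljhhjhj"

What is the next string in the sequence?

ljhllhjhjhjllljhljhllljhll

Rewriting each symbol of hjllljhhjhj: h→ljh, j→ll, l→hj, l→hj, l→hj, j→ll, h→ljh, h→ljh, j→ll, h→ljh, j→ll, which concatenates to ljh ll hj hj hj ll ljh ljh ll ljh ll.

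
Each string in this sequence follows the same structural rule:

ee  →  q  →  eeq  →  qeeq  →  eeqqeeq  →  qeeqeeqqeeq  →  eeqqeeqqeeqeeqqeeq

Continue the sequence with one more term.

qeeqeeqqeeqeeqqeeqqeeqeeqqeeq

Each term (from the third on) is the two preceding terms concatenated in order: term 3 = ee·q = eeq.
The next term joins qeeqeeqqeeq and eeqqeeqqeeqeeqqeeq.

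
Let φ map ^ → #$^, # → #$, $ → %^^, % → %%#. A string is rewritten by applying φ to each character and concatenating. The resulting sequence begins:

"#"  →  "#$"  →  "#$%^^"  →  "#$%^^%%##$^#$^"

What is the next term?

#$%^^%%##$^#$^%%#%%##$#$%^^#$^#$%^^#$^

Replace each of the 14 characters of #$%^^%%##$^#$^ in place — #$ %^^ %%# #$^ #$^ %%# %%# #$ #$ %^^ #$^ #$ %^^ #$^ — and concatenate.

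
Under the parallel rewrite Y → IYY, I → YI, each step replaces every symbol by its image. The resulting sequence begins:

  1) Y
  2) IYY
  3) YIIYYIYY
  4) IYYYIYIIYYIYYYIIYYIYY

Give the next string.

YIIYYIYYIYYYIIYYYIYIIYYIYYYIIYYIYYIYYYIYIIYYIYYYIIYYIYY

φ(IYYYIYIIYYIYYYIIYYIYY) expands symbol-by-symbol to YI IYY IYY IYY YI IYY YI YI IYY IYY YI IYY IYY IYY YI YI IYY IYY YI IYY IYY; joining the 21 pieces gives the next term.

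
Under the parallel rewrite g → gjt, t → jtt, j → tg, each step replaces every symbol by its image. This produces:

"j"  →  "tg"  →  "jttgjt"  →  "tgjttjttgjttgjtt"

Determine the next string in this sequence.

Applying the rule to each of the 16 symbols of tgjttjttgjttgjtt gives the pieces jtt gjt tg jtt jtt tg jtt jtt gjt tg jtt jtt gjt tg jtt jtt, which concatenate to the answer.

jttgjttgjttjtttgjttjttgjttgjttjttgjttgjttjtt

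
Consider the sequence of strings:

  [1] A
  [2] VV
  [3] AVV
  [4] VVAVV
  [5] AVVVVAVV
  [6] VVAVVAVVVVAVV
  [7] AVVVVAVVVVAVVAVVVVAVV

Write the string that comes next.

VVAVVAVVVVAVVAVVVVAVVVVAVVAVVVVAVV

From term 3 onward, concatenate the second-to-last term with the last: A·VV = AVV, VV·AVV = VVAVV, …
The next term joins VVAVVAVVVVAVV and AVVVVAVVVVAVVAVVVVAVV.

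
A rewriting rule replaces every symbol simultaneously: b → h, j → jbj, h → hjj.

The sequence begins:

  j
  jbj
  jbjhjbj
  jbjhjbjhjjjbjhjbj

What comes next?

Replace each of the 17 characters of jbjhjbjhjjjbjhjbj in place — jbj h jbj hjj jbj h jbj hjj jbj jbj jbj h jbj hjj jbj h jbj — and concatenate.

jbjhjbjhjjjbjhjbjhjjjbjjbjjbjhjbjhjjjbjhjbj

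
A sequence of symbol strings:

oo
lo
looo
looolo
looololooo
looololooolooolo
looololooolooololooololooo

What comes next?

From term 3 onward, concatenate the last term with the second-to-last: lo·oo = looo, looo·lo = looolo, …
So term 8 is looololooolooololooololooo·looololooolooolo.

looololooolooololooololooolooololooolooolo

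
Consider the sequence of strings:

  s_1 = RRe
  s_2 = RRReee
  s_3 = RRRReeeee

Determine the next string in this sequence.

Reading off run lengths: R runs 2, 3, 4; e runs 1, 3, 5 — each is linear in n (n = 1, 2, …).
At n = 4 the blocks have lengths 5, 7.

RRRRReeeeeee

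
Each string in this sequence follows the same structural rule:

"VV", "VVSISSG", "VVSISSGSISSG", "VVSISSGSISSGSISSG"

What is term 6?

The strings grow by a fixed suffix SISSG each time.
From VVSISSGSISSGSISSG, 2 further steps: VVSISSGSISSGSISSG → VVSISSGSISSGSISSGSISSG → (answer).

VVSISSGSISSGSISSGSISSGSISSG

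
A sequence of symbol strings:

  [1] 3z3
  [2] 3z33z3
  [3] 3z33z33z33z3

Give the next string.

3z33z33z33z33z33z33z33z3

Every step duplicates the string.
One more doubling of 3z33z33z33z3 gives the answer.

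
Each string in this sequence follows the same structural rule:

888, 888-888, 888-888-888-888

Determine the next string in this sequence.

Every step duplicates the string with '-' between the halves.
Doubling 888-888-888-888 with '-' between the halves:

888-888-888-888-888-888-888-888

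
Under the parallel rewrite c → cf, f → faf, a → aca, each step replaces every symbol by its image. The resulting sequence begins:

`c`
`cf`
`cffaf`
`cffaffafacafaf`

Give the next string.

cffaffafacafaffafacafafacacfacafafacafaf

Applying the rule to each of the 14 symbols of cffaffafacafaf gives the pieces cf faf faf aca faf faf aca faf aca cf aca faf aca faf, which concatenate to the answer.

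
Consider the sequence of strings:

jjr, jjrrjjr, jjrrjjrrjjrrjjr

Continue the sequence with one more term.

Each string is two copies of the previous one joined by 'r'.
Doubling jjrrjjrrjjrrjjr with 'r' between the halves:

jjrrjjrrjjrrjjrrjjrrjjrrjjrrjjr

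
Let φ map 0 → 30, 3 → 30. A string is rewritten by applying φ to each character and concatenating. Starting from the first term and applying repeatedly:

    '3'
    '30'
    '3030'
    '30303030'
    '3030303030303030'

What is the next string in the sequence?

φ(3030303030303030) expands symbol-by-symbol to 30 30 30 30 30 30 30 30 30 30 30 30 30 30 30 30; joining the 16 pieces gives the next term.

30303030303030303030303030303030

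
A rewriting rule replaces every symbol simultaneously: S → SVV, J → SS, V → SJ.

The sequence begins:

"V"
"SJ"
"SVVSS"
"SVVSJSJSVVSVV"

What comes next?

SVVSJSJSVVSSSVVSSSVVSJSJSVVSJSJ

Replace each of the 13 characters of SVVSJSJSVVSVV in place — SVV SJ SJ SVV SS SVV SS SVV SJ SJ SVV SJ SJ — and concatenate.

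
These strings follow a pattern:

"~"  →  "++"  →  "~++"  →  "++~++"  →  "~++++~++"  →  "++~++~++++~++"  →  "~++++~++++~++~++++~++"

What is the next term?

++~++~++++~++~++++~++++~++~++++~++

Each term (from the third on) is the two preceding terms concatenated in order: term 3 = ~·++ = ~++.
The next term joins ++~++~++++~++ and ~++++~++++~++~++++~++.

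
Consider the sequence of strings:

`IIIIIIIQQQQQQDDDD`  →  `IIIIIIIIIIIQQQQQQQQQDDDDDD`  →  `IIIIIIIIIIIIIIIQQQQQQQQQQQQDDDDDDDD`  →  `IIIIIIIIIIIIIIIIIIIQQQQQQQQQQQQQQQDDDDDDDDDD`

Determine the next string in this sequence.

The n-th term is 4n-1 I's then 3n Q's then 2n D's, where the shown terms are n = 2, 3, 4, 5.
For the next term, n = 6, so the run lengths are 23, 18, 12.

IIIIIIIIIIIIIIIIIIIIIIIQQQQQQQQQQQQQQQQQQDDDDDDDDDDDD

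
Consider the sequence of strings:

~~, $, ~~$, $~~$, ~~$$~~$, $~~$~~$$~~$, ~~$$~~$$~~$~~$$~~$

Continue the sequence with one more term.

$~~$~~$$~~$~~$$~~$$~~$~~$$~~$

From term 3 onward, concatenate the second-to-last term with the last: ~~·$ = ~~$, $·~~$ = $~~$, …
The next term joins $~~$~~$$~~$ and ~~$$~~$$~~$~~$$~~$.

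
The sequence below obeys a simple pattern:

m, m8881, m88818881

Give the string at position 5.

m8881888188818881

The strings grow by a fixed suffix 8881 each time.
From m88818881, 2 further steps: m88818881 → m888188818881 → (answer).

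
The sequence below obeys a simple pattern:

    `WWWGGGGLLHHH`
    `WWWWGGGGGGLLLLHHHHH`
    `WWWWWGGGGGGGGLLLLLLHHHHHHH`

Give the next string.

WWWWWWGGGGGGGGGGLLLLLLLLHHHHHHHHH

Term n consists of n+2 W's, followed by 2n+2 G's, followed by 2n L's, followed by 2n+1 H's (n = 1, 2, …).
At n = 4 the blocks have lengths 6, 10, 8, 9.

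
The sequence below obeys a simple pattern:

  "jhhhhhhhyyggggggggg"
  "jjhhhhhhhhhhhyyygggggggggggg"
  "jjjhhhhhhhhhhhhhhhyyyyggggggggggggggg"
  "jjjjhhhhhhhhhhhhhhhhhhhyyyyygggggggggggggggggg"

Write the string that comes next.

jjjjjhhhhhhhhhhhhhhhhhhhhhhhyyyyyyggggggggggggggggggggg

Reading off run lengths: j runs 1, 2, 3, 4; h runs 7, 11, 15, 19; y runs 2, 3, 4, 5; g runs 9, 12, 15, 18 — each is linear in n, where the shown terms are n = 2, 3, 4, 5.
At n = 6 the blocks have lengths 5, 23, 6, 21.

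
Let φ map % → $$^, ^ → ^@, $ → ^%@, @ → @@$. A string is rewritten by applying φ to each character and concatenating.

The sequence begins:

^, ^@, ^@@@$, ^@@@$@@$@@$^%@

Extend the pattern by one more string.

^@@@$@@$@@$^%@@@$@@$^%@@@$@@$^%@^@$$^@@$

Replace each of the 14 characters of ^@@@$@@$@@$^%@ in place — ^@ @@$ @@$ @@$ ^%@ @@$ @@$ ^%@ @@$ @@$ ^%@ ^@ $$^ @@$ — and concatenate.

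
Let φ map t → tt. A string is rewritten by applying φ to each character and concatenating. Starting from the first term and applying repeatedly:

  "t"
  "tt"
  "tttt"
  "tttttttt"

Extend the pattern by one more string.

tttttttttttttttt

Expanding tttttttt: t→tt, t→tt, t→tt, t→tt, t→tt, t→tt, t→tt, t→tt. Concatenated: tt tt tt tt tt tt tt tt.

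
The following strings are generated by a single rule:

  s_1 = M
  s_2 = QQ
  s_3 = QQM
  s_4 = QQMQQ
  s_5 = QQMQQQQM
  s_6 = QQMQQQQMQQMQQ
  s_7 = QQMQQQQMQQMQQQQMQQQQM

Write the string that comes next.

This is a Fibonacci-style word recurrence s(k) = s(k−1)·s(k−2): e.g. QQ·M = QQM.
The next term joins QQMQQQQMQQMQQQQMQQQQM and QQMQQQQMQQMQQ.

QQMQQQQMQQMQQQQMQQQQMQQMQQQQMQQMQQ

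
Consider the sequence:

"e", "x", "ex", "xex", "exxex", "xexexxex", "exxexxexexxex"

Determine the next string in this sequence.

This is a Fibonacci-style word recurrence s(k) = s(k−2)·s(k−1): e.g. e·x = ex.
So term 8 is xexexxex·exxexxexexxex.

xexexxexexxexxexexxex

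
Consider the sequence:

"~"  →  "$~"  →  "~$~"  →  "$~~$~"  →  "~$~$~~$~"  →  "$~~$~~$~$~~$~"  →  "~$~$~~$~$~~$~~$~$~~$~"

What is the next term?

This is a Fibonacci-style word recurrence s(k) = s(k−2)·s(k−1): e.g. ~·$~ = ~$~.
So term 8 is $~~$~~$~$~~$~·~$~$~~$~$~~$~~$~$~~$~.

$~~$~~$~$~~$~~$~$~~$~$~~$~~$~$~~$~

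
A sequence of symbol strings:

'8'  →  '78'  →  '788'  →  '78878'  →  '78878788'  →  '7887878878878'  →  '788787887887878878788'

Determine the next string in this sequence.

This is a Fibonacci-style word recurrence s(k) = s(k−1)·s(k−2): e.g. 78·8 = 788.
The next term joins 788787887887878878788 and 7887878878878.

7887878878878788787887887878878878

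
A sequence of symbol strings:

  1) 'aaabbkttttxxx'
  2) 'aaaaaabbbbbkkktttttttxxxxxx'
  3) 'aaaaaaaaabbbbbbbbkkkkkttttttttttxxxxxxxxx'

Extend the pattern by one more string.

aaaaaaaaaaaabbbbbbbbbbbkkkkkkktttttttttttttxxxxxxxxxxxx

Each string has the form a^{3n} b^{3n-1} k^{2n-1} t^{3n+1} x^{3n} (n = 1, 2, …).
Setting n = 4 gives 12, 11, 7, 13, 12 characters in each block.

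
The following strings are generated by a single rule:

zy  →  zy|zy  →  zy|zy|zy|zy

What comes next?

zy|zy|zy|zy|zy|zy|zy|zy

Every step duplicates the string with '|' between the halves.
One more doubling of zy|zy|zy|zy gives the answer.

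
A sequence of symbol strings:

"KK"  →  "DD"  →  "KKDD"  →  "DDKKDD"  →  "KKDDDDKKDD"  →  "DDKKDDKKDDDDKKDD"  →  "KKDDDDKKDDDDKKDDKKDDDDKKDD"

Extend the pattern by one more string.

Each term (from the third on) is the two preceding terms concatenated in order: term 3 = KK·DD = KKDD.
The next term joins DDKKDDKKDDDDKKDD and KKDDDDKKDDDDKKDDKKDDDDKKDD.

DDKKDDKKDDDDKKDDKKDDDDKKDDDDKKDDKKDDDDKKDD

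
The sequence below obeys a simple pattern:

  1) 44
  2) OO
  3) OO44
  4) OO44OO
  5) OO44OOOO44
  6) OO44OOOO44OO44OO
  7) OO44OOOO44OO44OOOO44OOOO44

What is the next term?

OO44OOOO44OO44OOOO44OOOO44OO44OOOO44OO44OO

From term 3 onward, concatenate the last term with the second-to-last: OO·44 = OO44, OO44·OO = OO44OO, …
So term 8 is OO44OOOO44OO44OOOO44OOOO44·OO44OOOO44OO44OO.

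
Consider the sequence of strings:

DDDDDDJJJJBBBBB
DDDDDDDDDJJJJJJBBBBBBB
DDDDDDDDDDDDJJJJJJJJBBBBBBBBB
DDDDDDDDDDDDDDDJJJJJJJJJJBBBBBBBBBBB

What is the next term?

DDDDDDDDDDDDDDDDDDJJJJJJJJJJJJBBBBBBBBBBBBB

The n-th term is 3n D's then 2n J's then 2n+1 B's, where the shown terms are n = 2, 3, 4, 5.
For the next term, n = 6, so the run lengths are 18, 12, 13.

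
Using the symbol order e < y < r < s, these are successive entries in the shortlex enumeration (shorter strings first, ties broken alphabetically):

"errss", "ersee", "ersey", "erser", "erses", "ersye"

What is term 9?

ersys

Continuing the enumeration 3 steps past ersye: ersye → ersyy → ersyr → (answer).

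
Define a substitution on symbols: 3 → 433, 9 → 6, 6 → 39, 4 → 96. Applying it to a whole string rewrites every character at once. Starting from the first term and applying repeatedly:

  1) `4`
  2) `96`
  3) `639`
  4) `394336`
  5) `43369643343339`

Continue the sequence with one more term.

φ(43369643343339) expands symbol-by-symbol to 96 433 433 39 6 39 96 433 433 96 433 433 433 6; joining the 14 pieces gives the next term.

964334333963996433433964334334336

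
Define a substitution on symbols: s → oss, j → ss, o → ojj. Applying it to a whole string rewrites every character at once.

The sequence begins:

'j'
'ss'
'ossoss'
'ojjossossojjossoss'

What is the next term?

ojjssssojjossossojjossossojjssssojjossossojjossoss

φ(ojjossossojjossoss) expands symbol-by-symbol to ojj ss ss ojj oss oss ojj oss oss ojj ss ss ojj oss oss ojj oss oss; joining the 18 pieces gives the next term.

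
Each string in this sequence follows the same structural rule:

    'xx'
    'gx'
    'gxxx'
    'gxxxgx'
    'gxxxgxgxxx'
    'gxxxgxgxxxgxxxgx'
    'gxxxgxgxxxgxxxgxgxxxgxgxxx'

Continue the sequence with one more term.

gxxxgxgxxxgxxxgxgxxxgxgxxxgxxxgxgxxxgxxxgx

Each term (from the third on) is the previous term followed by the one before it: term 3 = gx·xx = gxxx.
Continuing: gxxxgxgxxxgxxxgxgxxxgxgxxx · gxxxgxgxxxgxxxgx gives term 8.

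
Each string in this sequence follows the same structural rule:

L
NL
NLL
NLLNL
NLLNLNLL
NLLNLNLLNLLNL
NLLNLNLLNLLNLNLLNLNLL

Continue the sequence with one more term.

Each term (from the third on) is the previous term followed by the one before it: term 3 = NL·L = NLL.
So term 8 is NLLNLNLLNLLNLNLLNLNLL·NLLNLNLLNLLNL.

NLLNLNLLNLLNLNLLNLNLLNLLNLNLLNLLNL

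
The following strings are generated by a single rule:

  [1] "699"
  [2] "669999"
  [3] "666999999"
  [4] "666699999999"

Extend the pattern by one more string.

666669999999999

The n-th term is n 6's then 2n 9's (n = 1, 2, …).
At n = 5 the blocks have lengths 5, 10.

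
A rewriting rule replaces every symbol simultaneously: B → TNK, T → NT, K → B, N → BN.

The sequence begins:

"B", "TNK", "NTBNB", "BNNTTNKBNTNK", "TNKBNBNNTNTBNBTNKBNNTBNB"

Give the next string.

NTBNBTNKBNTNKBNBNNTBNNTTNKBNTNKNTBNBTNKBNBNNTTNKBNTNK

Applying the rule to each of the 24 symbols of TNKBNBNNTNTBNBTNKBNNTBNB gives the pieces NT BN B TNK BN TNK BN BN NT BN NT TNK BN TNK NT BN B TNK BN BN NT TNK BN TNK, which concatenate to the answer.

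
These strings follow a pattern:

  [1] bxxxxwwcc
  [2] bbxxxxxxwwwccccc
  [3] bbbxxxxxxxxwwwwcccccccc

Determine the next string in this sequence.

bbbbxxxxxxxxxxwwwwwccccccccccc

The n-th term is n b's then 2n+2 x's then n+1 w's then 3n-1 c's (n = 1, 2, …).
For the next term, n = 4, so the run lengths are 4, 10, 5, 11.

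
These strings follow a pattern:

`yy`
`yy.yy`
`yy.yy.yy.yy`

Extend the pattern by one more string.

yy.yy.yy.yy.yy.yy.yy.yy

Each string is two copies of the previous one joined by '.'.
One more doubling of yy.yy.yy.yy gives the answer.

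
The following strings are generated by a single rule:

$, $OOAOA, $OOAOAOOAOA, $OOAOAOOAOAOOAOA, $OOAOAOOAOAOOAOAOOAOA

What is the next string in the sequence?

Each term is the previous one with OOAOA appended.
One more step from $OOAOAOOAOAOOAOAOOAOA gives the answer.

$OOAOAOOAOAOOAOAOOAOAOOAOA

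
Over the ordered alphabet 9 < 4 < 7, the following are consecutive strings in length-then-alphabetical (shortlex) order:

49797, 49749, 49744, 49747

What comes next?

49779

Treat 49747 as a base-3 numeral over the given alphabet and add one, carrying through any trailing 7's.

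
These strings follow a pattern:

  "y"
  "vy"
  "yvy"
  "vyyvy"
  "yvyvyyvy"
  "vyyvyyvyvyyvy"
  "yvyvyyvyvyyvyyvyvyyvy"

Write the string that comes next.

From term 3 onward, concatenate the second-to-last term with the last: y·vy = yvy, vy·yvy = vyyvy, …
So term 8 is vyyvyyvyvyyvy·yvyvyyvyvyyvyyvyvyyvy.

vyyvyyvyvyyvyyvyvyyvyvyyvyyvyvyyvy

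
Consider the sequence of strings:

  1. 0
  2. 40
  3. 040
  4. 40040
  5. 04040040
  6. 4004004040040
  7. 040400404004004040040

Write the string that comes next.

4004004040040040400404004004040040

Each term (from the third on) is the two preceding terms concatenated in order: term 3 = 0·40 = 040.
Continuing: 4004004040040 · 040400404004004040040 gives term 8.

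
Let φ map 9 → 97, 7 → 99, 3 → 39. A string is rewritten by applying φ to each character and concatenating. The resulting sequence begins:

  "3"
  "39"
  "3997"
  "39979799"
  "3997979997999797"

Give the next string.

Rewriting the 16 symbols of 3997979997999797 one by one yields 39 97 97 99 97 99 97 97 97 99 97 97 97 99 97 99; concatenated:

39979799979997979799979797999799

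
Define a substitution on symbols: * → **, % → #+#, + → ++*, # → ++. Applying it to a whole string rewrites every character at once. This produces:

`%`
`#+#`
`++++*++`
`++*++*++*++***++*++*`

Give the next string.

Replace each of the 20 characters of ++*++*++*++***++*++* in place — ++* ++* ** ++* ++* ** ++* ++* ** ++* ++* ** ** ** ++* ++* ** ++* ++* ** — and concatenate.

++*++***++*++***++*++***++*++*******++*++***++*++***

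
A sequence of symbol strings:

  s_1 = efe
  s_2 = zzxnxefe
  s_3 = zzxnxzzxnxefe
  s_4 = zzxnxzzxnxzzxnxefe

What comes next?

Each term is the previous one with zzxnx prepended.
Applying this once more to zzxnxzzxnxzzxnxefe:

zzxnxzzxnxzzxnxzzxnxefe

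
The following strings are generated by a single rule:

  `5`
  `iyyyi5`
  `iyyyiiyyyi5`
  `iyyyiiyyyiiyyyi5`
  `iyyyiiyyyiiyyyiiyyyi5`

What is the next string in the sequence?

Each term is the previous one with iyyyi prepended.
So the next term is iyyyi·iyyyiiyyyiiyyyiiyyyi5.

iyyyiiyyyiiyyyiiyyyiiyyyi5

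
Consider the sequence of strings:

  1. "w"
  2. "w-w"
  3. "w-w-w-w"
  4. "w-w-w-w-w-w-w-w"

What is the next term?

w-w-w-w-w-w-w-w-w-w-w-w-w-w-w-w

Every step duplicates the string with '-' between the halves.
So the next term is two copies of w-w-w-w-w-w-w-w with '-' between the halves.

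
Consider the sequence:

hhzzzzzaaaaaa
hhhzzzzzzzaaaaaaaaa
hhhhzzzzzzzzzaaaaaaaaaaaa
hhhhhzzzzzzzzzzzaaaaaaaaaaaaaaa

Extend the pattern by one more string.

hhhhhhzzzzzzzzzzzzzaaaaaaaaaaaaaaaaaa

Term n consists of n h's, followed by 2n+1 z's, followed by 3n a's, where the shown terms are n = 2, 3, 4, 5.
At n = 6 the blocks have lengths 6, 13, 18.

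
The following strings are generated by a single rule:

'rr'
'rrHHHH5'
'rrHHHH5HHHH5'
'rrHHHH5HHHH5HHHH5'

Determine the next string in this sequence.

rrHHHH5HHHH5HHHH5HHHH5

The strings grow by a fixed suffix HHHH5 each time.
So the next term is rrHHHH5HHHH5HHHH5·HHHH5.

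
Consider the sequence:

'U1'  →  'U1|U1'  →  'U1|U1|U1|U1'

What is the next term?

s(k+1) = s(k)·|·s(k) — each term doubles the last with '|' between the halves.
Doubling U1|U1|U1|U1 with '|' between the halves:

U1|U1|U1|U1|U1|U1|U1|U1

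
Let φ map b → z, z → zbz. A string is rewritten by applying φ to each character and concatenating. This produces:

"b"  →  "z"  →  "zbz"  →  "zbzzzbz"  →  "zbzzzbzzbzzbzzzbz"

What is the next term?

Rewriting the 17 symbols of zbzzzbzzbzzbzzzbz one by one yields zbz z zbz zbz zbz z zbz zbz z zbz zbz z zbz zbz zbz z zbz; concatenated:

zbzzzbzzbzzbzzzbzzbzzzbzzbzzzbzzbzzbzzzbz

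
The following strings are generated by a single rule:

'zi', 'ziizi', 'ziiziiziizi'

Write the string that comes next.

ziiziiziiziiziiziiziizi

Every step duplicates the string with 'i' between the halves.
So the next term is two copies of ziiziiziizi with 'i' between the halves.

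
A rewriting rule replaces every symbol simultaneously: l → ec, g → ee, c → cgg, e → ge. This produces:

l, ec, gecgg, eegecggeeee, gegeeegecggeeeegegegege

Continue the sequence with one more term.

eegeeegegegeeegecggeeeegegegegeeegeeegeeegeeege

φ(gegeeegecggeeeegegegege) expands symbol-by-symbol to ee ge ee ge ge ge ee ge cgg ee ee ge ge ge ge ee ge ee ge ee ge ee ge; joining the 23 pieces gives the next term.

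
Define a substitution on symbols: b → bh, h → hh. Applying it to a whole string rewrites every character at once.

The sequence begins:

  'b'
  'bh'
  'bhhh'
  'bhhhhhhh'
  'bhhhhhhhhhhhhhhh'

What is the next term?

Replace each of the 16 characters of bhhhhhhhhhhhhhhh in place — bh hh hh hh hh hh hh hh hh hh hh hh hh hh hh hh — and concatenate.

bhhhhhhhhhhhhhhhhhhhhhhhhhhhhhhh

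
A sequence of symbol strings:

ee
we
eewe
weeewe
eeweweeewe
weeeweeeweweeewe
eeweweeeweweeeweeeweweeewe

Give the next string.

weeeweeeweweeeweeeweweeeweweeeweeeweweeewe

Each term (from the third on) is the two preceding terms concatenated in order: term 3 = ee·we = eewe.
The next term joins weeeweeeweweeewe and eeweweeeweweeeweeeweweeewe.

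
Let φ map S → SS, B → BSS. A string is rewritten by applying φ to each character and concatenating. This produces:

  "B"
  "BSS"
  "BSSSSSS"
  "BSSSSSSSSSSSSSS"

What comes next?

Applying the rule to each of the 15 symbols of BSSSSSSSSSSSSSS gives the pieces BSS SS SS SS SS SS SS SS SS SS SS SS SS SS SS, which concatenate to the answer.

BSSSSSSSSSSSSSSSSSSSSSSSSSSSSSS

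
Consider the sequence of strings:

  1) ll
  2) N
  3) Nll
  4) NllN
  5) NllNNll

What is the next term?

NllNNllNllN

This is a Fibonacci-style word recurrence s(k) = s(k−1)·s(k−2): e.g. N·ll = Nll.
Continuing: NllNNll · NllN gives term 6.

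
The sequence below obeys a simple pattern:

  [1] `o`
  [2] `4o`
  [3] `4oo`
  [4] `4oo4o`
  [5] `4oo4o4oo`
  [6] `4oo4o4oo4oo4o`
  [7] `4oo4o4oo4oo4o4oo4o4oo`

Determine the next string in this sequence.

4oo4o4oo4oo4o4oo4o4oo4oo4o4oo4oo4o

This is a Fibonacci-style word recurrence s(k) = s(k−1)·s(k−2): e.g. 4o·o = 4oo.
The next term joins 4oo4o4oo4oo4o4oo4o4oo and 4oo4o4oo4oo4o.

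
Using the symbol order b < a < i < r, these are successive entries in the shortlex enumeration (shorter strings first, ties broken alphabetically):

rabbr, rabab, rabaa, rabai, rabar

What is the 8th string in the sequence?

rabii

Advancing 3 positions from rabar through rabar → rabib → rabia reaches term 8.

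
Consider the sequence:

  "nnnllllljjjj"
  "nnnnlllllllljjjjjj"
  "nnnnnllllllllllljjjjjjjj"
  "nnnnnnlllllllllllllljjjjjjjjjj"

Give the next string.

nnnnnnnllllllllllllllllljjjjjjjjjjjj

Term n consists of n+2 n's, followed by 3n+2 l's, followed by 2n+2 j's (n = 1, 2, …).
Setting n = 5 gives 7, 17, 12 characters in each block.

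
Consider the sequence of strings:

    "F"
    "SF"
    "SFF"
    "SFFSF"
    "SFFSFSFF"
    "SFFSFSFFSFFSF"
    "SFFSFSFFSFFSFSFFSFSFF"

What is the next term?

SFFSFSFFSFFSFSFFSFSFFSFFSFSFFSFFSF

From term 3 onward, concatenate the last term with the second-to-last: SF·F = SFF, SFF·SF = SFFSF, …
So term 8 is SFFSFSFFSFFSFSFFSFSFF·SFFSFSFFSFFSF.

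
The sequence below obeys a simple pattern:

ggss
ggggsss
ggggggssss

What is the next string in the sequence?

Term n consists of 2n g's, followed by n+1 s's (n = 1, 2, …).
For the next term, n = 4, so the run lengths are 8, 5.

ggggggggsssss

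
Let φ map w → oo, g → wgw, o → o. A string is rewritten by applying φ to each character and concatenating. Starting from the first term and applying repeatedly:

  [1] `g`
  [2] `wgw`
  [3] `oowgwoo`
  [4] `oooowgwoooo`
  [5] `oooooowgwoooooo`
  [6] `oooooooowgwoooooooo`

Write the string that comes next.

Applying the rule to each of the 19 symbols of oooooooowgwoooooooo gives the pieces o o o o o o o o oo wgw oo o o o o o o o o, which concatenate to the answer.

oooooooooowgwoooooooooo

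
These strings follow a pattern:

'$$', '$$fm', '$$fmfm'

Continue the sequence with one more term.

Every step adds fm to the end: s(k+1) = s(k)·fm.
Applying this once more to $$fmfm:

$$fmfmfm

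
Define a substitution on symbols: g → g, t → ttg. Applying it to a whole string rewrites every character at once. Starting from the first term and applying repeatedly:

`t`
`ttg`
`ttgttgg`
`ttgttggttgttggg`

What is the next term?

Rewriting the 15 symbols of ttgttggttgttggg one by one yields ttg ttg g ttg ttg g g ttg ttg g ttg ttg g g g; concatenated:

ttgttggttgttgggttgttggttgttgggg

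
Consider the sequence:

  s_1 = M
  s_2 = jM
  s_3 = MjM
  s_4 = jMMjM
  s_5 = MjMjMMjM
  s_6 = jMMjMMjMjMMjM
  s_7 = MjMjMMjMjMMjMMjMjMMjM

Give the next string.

Each term (from the third on) is the two preceding terms concatenated in order: term 3 = M·jM = MjM.
Continuing: jMMjMMjMjMMjM · MjMjMMjMjMMjMMjMjMMjM gives term 8.

jMMjMMjMjMMjMMjMjMMjMjMMjMMjMjMMjM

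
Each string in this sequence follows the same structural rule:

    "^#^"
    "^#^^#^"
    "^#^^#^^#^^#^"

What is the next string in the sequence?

s(k+1) = s(k)·s(k) — each term doubles the last.
Doubling ^#^^#^^#^^#^:

^#^^#^^#^^#^^#^^#^^#^^#^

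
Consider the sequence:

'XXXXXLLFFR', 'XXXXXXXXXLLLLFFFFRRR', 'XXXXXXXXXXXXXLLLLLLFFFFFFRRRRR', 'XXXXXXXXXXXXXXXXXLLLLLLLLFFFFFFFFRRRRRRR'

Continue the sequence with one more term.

XXXXXXXXXXXXXXXXXXXXXLLLLLLLLLLFFFFFFFFFFRRRRRRRRR

Reading off run lengths: X runs 5, 9, 13, 17; L runs 2, 4, 6, 8; F runs 2, 4, 6, 8; R runs 1, 3, 5, 7 — each is linear in n (n = 1, 2, …).
For the next term, n = 5, so the run lengths are 21, 10, 10, 9.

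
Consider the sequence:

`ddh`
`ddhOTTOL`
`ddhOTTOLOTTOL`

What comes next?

ddhOTTOLOTTOLOTTOL

The strings grow by a fixed suffix OTTOL each time.
One more step from ddhOTTOLOTTOL gives the answer.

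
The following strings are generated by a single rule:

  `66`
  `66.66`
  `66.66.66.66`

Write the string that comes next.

Every step duplicates the string with '.' between the halves.
So the next term is two copies of 66.66.66.66 with '.' between the halves.

66.66.66.66.66.66.66.66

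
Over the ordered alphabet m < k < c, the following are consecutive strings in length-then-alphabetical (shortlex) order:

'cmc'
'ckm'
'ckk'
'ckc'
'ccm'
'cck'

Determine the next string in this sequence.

Find the rightmost character of cck below c, bump it to the next letter, and reset everything to its right to m.

ccc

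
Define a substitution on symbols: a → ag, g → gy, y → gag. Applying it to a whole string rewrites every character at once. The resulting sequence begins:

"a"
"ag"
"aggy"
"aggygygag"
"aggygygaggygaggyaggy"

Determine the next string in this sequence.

aggygygaggygaggyaggygygaggyaggygygagaggygygag

φ(aggygygaggygaggyaggy) expands symbol-by-symbol to ag gy gy gag gy gag gy ag gy gy gag gy ag gy gy gag ag gy gy gag; joining the 20 pieces gives the next term.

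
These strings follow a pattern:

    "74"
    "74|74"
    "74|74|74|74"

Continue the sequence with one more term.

74|74|74|74|74|74|74|74

Every step duplicates the string with '|' between the halves.
One more doubling of 74|74|74|74 gives the answer.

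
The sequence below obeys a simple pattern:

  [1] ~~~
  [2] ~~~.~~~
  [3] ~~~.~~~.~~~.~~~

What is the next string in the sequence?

s(k+1) = s(k)·.·s(k) — each term doubles the last with '.' between the halves.
So the next term is two copies of ~~~.~~~.~~~.~~~ with '.' between the halves.

~~~.~~~.~~~.~~~.~~~.~~~.~~~.~~~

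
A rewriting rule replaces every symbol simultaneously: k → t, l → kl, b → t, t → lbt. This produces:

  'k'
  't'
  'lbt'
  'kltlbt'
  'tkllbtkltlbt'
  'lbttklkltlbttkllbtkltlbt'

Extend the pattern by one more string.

φ(lbttklkltlbttkllbtkltlbt) expands symbol-by-symbol to kl t lbt lbt t kl t kl lbt kl t lbt lbt t kl kl t lbt t kl lbt kl t lbt; joining the 24 pieces gives the next term.

kltlbtlbttkltkllbtkltlbtlbttklkltlbttkllbtkltlbt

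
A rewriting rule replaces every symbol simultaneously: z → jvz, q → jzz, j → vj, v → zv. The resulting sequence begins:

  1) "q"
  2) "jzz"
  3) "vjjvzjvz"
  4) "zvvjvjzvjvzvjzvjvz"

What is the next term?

Replace each of the 18 characters of zvvjvjzvjvzvjzvjvz in place — jvz zv zv vj zv vj jvz zv vj zv jvz zv vj jvz zv vj zv jvz — and concatenate.

jvzzvzvvjzvvjjvzzvvjzvjvzzvvjjvzzvvjzvjvz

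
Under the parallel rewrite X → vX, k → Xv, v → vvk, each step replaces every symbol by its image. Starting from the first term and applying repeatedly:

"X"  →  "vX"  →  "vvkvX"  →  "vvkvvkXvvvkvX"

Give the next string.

vvkvvkXvvvkvvkXvvXvvkvvkvvkXvvvkvX

Applying the rule to each of the 13 symbols of vvkvvkXvvvkvX gives the pieces vvk vvk Xv vvk vvk Xv vX vvk vvk vvk Xv vvk vX, which concatenate to the answer.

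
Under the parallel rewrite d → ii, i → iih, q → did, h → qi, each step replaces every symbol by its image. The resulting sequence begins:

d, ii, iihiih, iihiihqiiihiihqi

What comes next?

Applying the rule to each of the 16 symbols of iihiihqiiihiihqi gives the pieces iih iih qi iih iih qi did iih iih iih qi iih iih qi did iih, which concatenate to the answer.

iihiihqiiihiihqididiihiihiihqiiihiihqididiih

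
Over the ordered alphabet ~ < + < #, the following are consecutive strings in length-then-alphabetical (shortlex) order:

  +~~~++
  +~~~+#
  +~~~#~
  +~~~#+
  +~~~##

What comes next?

+~~+~~

Find the rightmost character of +~~~## below #, bump it to the next letter, and reset everything to its right to ~.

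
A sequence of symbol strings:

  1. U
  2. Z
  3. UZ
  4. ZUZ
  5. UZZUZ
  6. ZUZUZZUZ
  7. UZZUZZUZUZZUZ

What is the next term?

ZUZUZZUZUZZUZZUZUZZUZ

Each term (from the third on) is the two preceding terms concatenated in order: term 3 = U·Z = UZ.
Continuing: ZUZUZZUZ · UZZUZZUZUZZUZ gives term 8.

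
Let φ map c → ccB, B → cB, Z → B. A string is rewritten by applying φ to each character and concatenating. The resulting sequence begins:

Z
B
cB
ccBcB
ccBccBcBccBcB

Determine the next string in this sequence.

Rewriting the 13 symbols of ccBccBcBccBcB one by one yields ccB ccB cB ccB ccB cB ccB cB ccB ccB cB ccB cB; concatenated:

ccBccBcBccBccBcBccBcBccBccBcBccBcB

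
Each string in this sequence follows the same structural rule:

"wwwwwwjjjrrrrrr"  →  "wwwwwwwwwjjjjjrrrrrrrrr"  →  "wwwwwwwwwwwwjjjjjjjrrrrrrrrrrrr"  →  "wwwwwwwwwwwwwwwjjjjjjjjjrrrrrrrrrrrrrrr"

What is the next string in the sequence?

wwwwwwwwwwwwwwwwwwjjjjjjjjjjjrrrrrrrrrrrrrrrrrr

Each string has the form w^{3n} j^{2n-1} r^{3n}, where the shown terms are n = 2, 3, 4, 5.
For the next term, n = 6, so the run lengths are 18, 11, 18.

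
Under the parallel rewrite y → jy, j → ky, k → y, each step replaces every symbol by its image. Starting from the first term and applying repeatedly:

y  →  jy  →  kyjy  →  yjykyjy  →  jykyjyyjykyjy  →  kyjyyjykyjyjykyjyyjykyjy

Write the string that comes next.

yjykyjyjykyjyyjykyjykyjyyjykyjyjykyjyyjykyjy

Replace each of the 24 characters of kyjyyjykyjyjykyjyyjykyjy in place — y jy ky jy jy ky jy y jy ky jy ky jy y jy ky jy jy ky jy y jy ky jy — and concatenate.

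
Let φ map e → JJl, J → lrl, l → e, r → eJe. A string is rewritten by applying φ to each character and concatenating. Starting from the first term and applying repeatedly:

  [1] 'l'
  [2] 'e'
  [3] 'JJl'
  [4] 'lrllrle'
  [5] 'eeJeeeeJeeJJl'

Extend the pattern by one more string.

Rewriting the 13 symbols of eeJeeeeJeeJJl one by one yields JJl JJl lrl JJl JJl JJl JJl lrl JJl JJl lrl lrl e; concatenated:

JJlJJllrlJJlJJlJJlJJllrlJJlJJllrllrle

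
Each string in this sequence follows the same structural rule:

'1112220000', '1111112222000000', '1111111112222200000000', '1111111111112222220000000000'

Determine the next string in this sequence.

Each string has the form 1^{3n} 2^{n+2} 0^{2n+2} (n = 1, 2, …).
Setting n = 5 gives 15, 7, 12 characters in each block.

1111111111111112222222000000000000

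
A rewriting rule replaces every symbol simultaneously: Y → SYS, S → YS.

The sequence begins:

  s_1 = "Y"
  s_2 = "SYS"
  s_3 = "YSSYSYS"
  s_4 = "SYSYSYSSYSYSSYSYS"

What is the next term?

YSSYSYSSYSYSSYSYSYSSYSYSSYSYSYSSYSYSSYSYS

Applying the rule to each of the 17 symbols of SYSYSYSSYSYSSYSYS gives the pieces YS SYS YS SYS YS SYS YS YS SYS YS SYS YS YS SYS YS SYS YS, which concatenate to the answer.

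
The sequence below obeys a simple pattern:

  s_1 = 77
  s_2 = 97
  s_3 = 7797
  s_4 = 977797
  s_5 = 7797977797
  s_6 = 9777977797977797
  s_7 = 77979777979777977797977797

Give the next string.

Each term (from the third on) is the two preceding terms concatenated in order: term 3 = 77·97 = 7797.
So term 8 is 9777977797977797·77979777979777977797977797.

977797779797779777979777979777977797977797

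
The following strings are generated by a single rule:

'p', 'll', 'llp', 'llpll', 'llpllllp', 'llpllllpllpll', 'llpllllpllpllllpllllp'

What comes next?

This is a Fibonacci-style word recurrence s(k) = s(k−1)·s(k−2): e.g. ll·p = llp.
Continuing: llpllllpllpllllpllllp · llpllllpllpll gives term 8.

llpllllpllpllllpllllpllpllllpllpll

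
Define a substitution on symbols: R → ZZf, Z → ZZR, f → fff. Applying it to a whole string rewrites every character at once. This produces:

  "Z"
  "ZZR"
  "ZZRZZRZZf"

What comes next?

Expanding ZZRZZRZZf: Z→ZZR, Z→ZZR, R→ZZf, Z→ZZR, Z→ZZR, R→ZZf, Z→ZZR, Z→ZZR, f→fff. Concatenated: ZZR ZZR ZZf ZZR ZZR ZZf ZZR ZZR fff.

ZZRZZRZZfZZRZZRZZfZZRZZRfff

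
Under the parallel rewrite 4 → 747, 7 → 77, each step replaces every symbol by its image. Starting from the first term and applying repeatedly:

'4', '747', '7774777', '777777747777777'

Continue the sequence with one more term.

7777777777777774777777777777777

Applying the rule to each of the 15 symbols of 777777747777777 gives the pieces 77 77 77 77 77 77 77 747 77 77 77 77 77 77 77, which concatenate to the answer.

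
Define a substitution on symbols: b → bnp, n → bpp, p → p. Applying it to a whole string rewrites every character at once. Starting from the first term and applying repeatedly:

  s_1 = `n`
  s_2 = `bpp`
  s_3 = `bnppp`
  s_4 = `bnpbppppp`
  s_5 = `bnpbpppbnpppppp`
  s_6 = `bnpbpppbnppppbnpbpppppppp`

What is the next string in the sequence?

φ(bnpbpppbnppppbnpbpppppppp) expands symbol-by-symbol to bnp bpp p bnp p p p bnp bpp p p p p bnp bpp p bnp p p p p p p p p; joining the 25 pieces gives the next term.

bnpbpppbnppppbnpbppppppbnpbpppbnppppppppp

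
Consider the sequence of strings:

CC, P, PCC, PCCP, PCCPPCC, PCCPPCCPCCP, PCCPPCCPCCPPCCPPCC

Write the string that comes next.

From term 3 onward, concatenate the last term with the second-to-last: P·CC = PCC, PCC·P = PCCP, …
The next term joins PCCPPCCPCCPPCCPPCC and PCCPPCCPCCP.

PCCPPCCPCCPPCCPPCCPCCPPCCPCCP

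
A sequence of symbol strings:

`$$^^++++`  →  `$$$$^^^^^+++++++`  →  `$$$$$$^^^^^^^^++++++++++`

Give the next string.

$$$$$$$$^^^^^^^^^^^+++++++++++++

Term n consists of 2n $'s, followed by 3n-1 ^'s, followed by 3n+1 +'s (n = 1, 2, …).
For the next term, n = 4, so the run lengths are 8, 11, 13.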